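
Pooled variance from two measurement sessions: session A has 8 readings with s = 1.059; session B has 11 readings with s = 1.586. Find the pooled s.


s_p = sqrt(((n1-1)*s1^2 + (n2-1)*s2^2) / (n1+n2-2))
numerator = (8-1)*1.059^2 + (11-1)*1.586^2 = 7.850367 + 25.15396 = 33.004327
denominator = 8 + 11 - 2 = 17
s_p^2 = 33.004327 / 17 = 1.941431
s_p = sqrt(1.941431) = 1.3934

1.3934


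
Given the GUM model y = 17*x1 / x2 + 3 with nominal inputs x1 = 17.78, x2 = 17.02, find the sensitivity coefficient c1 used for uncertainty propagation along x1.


y = 17*x1 / x2 + 3
dy/dx1 = 17/x2
Evaluate at x2 = 17.02: c1 = 17 / 17.02
c1 = 0.9988

0.9988


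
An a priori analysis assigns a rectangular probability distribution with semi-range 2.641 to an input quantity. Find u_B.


u_B = half_width / sqrt(3)
u_B = 2.641 / 1.7320508
u_B = 1.5248

1.5248


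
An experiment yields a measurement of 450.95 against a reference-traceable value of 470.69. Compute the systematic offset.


Systematic error = measured - true
= 450.95 - 470.69
= -19.7400

-19.7400


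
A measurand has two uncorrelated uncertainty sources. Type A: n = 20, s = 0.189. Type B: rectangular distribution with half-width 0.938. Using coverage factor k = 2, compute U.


u_A = s / sqrt(n) = 0.189 / sqrt(20) = 0.042261685
u_B = half_width / sqrt(3) = 0.938 / sqrt(3) = 0.54155455
uc = sqrt(u_A^2 + u_B^2) = sqrt(0.042261685^2 + 0.54155455^2) = 0.54320105
U = k * uc = 2 * 0.54320105
U = 1.0864

1.0864


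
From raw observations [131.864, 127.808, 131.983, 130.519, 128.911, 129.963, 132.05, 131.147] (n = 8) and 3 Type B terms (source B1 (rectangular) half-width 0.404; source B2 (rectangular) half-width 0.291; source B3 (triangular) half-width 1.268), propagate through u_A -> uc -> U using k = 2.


mean = (131.864 + 127.808 + 131.983 + 130.519 + 128.911 + 129.963 + 132.05 + 131.147) / 8 = 130.530625
s = sqrt(sum((x - mean)^2)/(n-1)) = 1.5553551
u_A = s / sqrt(n) = 1.5553551 / sqrt(8) = 0.54990107
u_B1 = 0.404 / sqrt(3) = 0.23324951
u_B2 = 0.291 / sqrt(3) = 0.16800893
u_B3 = 1.268 / sqrt(6) = 0.51765883
uc = sqrt(0.54990107^2 + 0.23324951^2 + 0.16800893^2 + 0.51765883^2) = 0.80808056
U = k * uc = 2 * 0.80808056
U = 1.6162

1.6162


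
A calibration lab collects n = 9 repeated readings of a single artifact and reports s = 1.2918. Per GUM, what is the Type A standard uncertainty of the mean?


u_A = s / sqrt(n)
u_A = 1.2918 / sqrt(9)
u_A = 1.2918 / 3
u_A = 0.4306

0.4306


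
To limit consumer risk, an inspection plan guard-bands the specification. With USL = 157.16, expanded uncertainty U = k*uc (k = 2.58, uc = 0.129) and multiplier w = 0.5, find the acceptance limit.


U = k * uc = 2.58 * 0.129 = 0.33282
guard band g = w * U = 0.5 * 0.33282 = 0.16641
AL = USL - g = 157.16 - 0.16641
AL = 156.9936

156.9936


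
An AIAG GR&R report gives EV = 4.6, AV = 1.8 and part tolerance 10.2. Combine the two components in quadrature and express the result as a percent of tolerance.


GRR = sqrt(EV^2 + AV^2) = sqrt(4.6^2 + 1.8^2) = 4.9396356
%GRR = GRR / tol * 100 = 4.9396356 / 10.2 * 100
%GRR = 48.4278

48.4278


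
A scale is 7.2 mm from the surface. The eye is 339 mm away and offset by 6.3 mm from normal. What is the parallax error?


error = h * offset / d
= 7.2 * 6.3 / 339
= 0.1338

0.1338


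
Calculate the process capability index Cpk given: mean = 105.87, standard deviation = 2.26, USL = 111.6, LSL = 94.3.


Cpu = (USL - mean) / (3*sigma) = (111.6 - 105.87) / (3*2.26) = 0.8451
Cpl = (mean - LSL) / (3*sigma) = (105.87 - 94.3) / (3*2.26) = 1.7065
Cpk = min(Cpu, Cpl) = 0.8451

0.8451


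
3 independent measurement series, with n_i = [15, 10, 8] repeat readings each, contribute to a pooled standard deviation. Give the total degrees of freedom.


nu = sum_i (n_i - 1)
nu = ((15 - 1) + (10 - 1) + (8 - 1))
nu = 14 + 9 + 7
nu = 30

30


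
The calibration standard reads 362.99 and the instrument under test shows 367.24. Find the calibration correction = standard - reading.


Correction = standard - reading
= 362.99 - 367.24
= -4.2500

-4.2500


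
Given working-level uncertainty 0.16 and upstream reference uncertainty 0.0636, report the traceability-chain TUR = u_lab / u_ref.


TUR = u_lab / u_ref
= 0.16 / 0.0636
= 2.5157

2.5157


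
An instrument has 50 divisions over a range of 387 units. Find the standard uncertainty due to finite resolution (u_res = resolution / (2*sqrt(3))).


resolution = range / divisions
resolution = 387 / 50 = 7.74
u_res = resolution / (2*sqrt(3))
u_res = 7.74 / 3.4641016
u_res = 2.2343

2.2343


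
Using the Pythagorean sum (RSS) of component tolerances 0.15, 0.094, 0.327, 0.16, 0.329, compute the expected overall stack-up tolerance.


RSS = sqrt(0.15^2 + 0.094^2 + 0.327^2 + 0.16^2 + 0.329^2)
= sqrt(0.272106)
= 0.5216

0.5216


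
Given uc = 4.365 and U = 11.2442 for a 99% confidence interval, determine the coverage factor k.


k = U / uc
k = 11.2442 / 4.365
k = 2.576

2.576


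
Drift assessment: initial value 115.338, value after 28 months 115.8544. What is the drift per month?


rate = (v2 - v1) / months
= (115.8544 - 115.338) / 28
= 0.5164 / 28
= 0.0184

0.0184


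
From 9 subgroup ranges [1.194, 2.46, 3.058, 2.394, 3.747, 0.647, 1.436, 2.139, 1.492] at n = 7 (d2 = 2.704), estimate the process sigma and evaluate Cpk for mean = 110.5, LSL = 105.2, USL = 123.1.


R_bar = (1.194 + 2.46 + 3.058 + 2.394 + 3.747 + 0.647 + 1.436 + 2.139 + 1.492) / 9 = 2.063
sigma = R_bar / d2 = 2.063 / 2.704 = 0.76294379
Cp = (USL - LSL)/(6*sigma) = (123.1 - 105.2)/(6*0.76294379) = 3.9103
Cpu = (123.1 - 110.5)/(3*0.76294379) = 5.5050
Cpl = (110.5 - 105.2)/(3*0.76294379) = 2.3156
Cpk = min(Cpu, Cpl) = 2.3156

2.3156


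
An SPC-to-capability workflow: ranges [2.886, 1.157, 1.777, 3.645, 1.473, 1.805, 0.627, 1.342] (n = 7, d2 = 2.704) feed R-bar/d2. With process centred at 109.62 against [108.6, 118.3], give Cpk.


R_bar = (2.886 + 1.157 + 1.777 + 3.645 + 1.473 + 1.805 + 0.627 + 1.342) / 8 = 1.839
sigma = R_bar / d2 = 1.839 / 2.704 = 0.68010355
Cp = (USL - LSL)/(6*sigma) = (118.3 - 108.6)/(6*0.68010355) = 2.3771
Cpu = (118.3 - 109.62)/(3*0.68010355) = 4.2543
Cpl = (109.62 - 108.6)/(3*0.68010355) = 0.4999
Cpk = min(Cpu, Cpl) = 0.4999

0.4999


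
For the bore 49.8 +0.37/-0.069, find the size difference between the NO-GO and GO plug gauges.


GO = nominal - lower_tol (smallest hole = maximum material condition)
GO = 49.8 - 0.069 = 49.731
NO-GO = nominal + upper_tol (largest hole = least material condition)
NO-GO = 49.8 + 0.37 = 50.17
spread = NO-GO - GO = 50.17 - 49.731 = 0.4390

0.4390


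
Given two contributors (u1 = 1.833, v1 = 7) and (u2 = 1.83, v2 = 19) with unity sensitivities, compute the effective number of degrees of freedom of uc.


uc = sqrt(u1^2 + u2^2) = sqrt(1.833^2 + 1.83^2) = 2.590133
v_eff = uc^4 / (u1^4/v1 + u2^4/v2)
= 2.590133^4 / (1.833^4/7 + 1.83^4/19)
= 45.007849 / 2.2029635
v_eff = 20.4306

20.4306


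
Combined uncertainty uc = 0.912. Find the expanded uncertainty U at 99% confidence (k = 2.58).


U = k * uc
U = 2.58 * 0.912
U = 2.3530

2.3530


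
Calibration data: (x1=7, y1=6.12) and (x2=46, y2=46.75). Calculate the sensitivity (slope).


slope = (y2 - y1) / (x2 - x1)
= (46.75 - 6.12) / (46 - 7)
= 40.6300 / 39
= 1.0418

1.0418


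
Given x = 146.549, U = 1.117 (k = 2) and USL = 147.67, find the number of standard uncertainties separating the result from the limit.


u = U / k = 1.117 / 2 = 0.5585
margin = |USL - x| = |147.67 - 146.549| = 1.121
z = margin / u = 1.121 / 0.5585
z = 2.0072

2.0072


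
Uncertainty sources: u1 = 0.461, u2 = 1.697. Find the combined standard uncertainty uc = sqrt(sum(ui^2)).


uc = sqrt(0.461^2 + 1.697^2)
uc = sqrt(3.09233)
uc = 1.7585

1.7585


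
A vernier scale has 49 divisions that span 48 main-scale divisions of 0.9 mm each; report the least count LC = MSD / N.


LC = MSD / n_div
= 0.9 / 49
= 0.0184

0.0184


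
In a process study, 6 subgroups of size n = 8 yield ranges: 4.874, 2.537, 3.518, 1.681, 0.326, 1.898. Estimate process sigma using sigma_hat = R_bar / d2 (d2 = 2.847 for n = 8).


R_bar = (4.874 + 2.537 + 3.518 + 1.681 + 0.326 + 1.898) / 6
R_bar = 14.834 / 6 = 2.4723333
sigma_hat = R_bar / d2 = 2.4723333 / 2.847 = 0.8684

0.8684


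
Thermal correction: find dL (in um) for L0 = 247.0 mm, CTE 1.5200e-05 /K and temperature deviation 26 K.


dL = L * alpha * dT
= 247.0 * 1.5200e-05 * 26
= 0.0976144 mm
dL_um = 0.0976144 * 1000 = 97.6144 um

97.6144


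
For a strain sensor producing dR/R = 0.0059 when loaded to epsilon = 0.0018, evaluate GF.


GF = (dR/R) / epsilon
= 0.0059 / 0.0018
= 3.2778

3.2778


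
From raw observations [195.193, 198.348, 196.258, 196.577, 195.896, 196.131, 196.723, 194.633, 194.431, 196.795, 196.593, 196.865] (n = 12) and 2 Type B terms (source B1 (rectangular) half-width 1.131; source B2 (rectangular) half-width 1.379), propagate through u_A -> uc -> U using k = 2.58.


mean = (195.193 + 198.348 + 196.258 + 196.577 + 195.896 + 196.131 + 196.723 + 194.633 + 194.431 + 196.795 + 196.593 + 196.865) / 12 = 196.2035833
s = sqrt(sum((x - mean)^2)/(n-1)) = 1.0736322
u_A = s / sqrt(n) = 1.0736322 / sqrt(12) = 0.30993092
u_B1 = 1.131 / sqrt(3) = 0.65298315
u_B2 = 1.379 / sqrt(3) = 0.79616602
uc = sqrt(0.30993092^2 + 0.65298315^2 + 0.79616602^2) = 1.0753253
U = k * uc = 2.58 * 1.0753253
U = 2.7743

2.7743


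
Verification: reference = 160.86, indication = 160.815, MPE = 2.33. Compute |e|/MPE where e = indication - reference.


e = indication - reference = 160.815 - 160.86 = -0.0450
|e| = 0.0450
ratio = |e| / MPE = 0.0450 / 2.33
ratio = 0.0193

0.0193


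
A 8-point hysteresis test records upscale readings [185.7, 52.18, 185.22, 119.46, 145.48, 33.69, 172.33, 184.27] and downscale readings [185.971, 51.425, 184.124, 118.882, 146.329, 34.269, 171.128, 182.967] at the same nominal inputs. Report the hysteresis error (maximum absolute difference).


|185.7 - 185.971| = 0.2710
|52.18 - 51.425| = 0.7550
|185.22 - 184.124| = 1.0960
|119.46 - 118.882| = 0.5780
|145.48 - 146.329| = 0.8490
|33.69 - 34.269| = 0.5790
|172.33 - 171.128| = 1.2020
|184.27 - 182.967| = 1.3030
hysteresis = max(diffs) = 1.3030

1.3030


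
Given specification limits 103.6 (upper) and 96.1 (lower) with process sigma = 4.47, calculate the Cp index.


Cp = (USL - LSL) / (6 * sigma)
= (103.6 - 96.1) / (6 * 4.47)
= 7.5000 / 26.8200
= 0.2796

0.2796


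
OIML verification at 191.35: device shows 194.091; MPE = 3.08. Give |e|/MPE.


e = indication - reference = 194.091 - 191.35 = 2.7410
|e| = 2.7410
ratio = |e| / MPE = 2.7410 / 3.08
ratio = 0.8899

0.8899


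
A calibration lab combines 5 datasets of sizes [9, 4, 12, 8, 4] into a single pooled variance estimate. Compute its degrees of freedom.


nu = sum_i (n_i - 1)
nu = ((9 - 1) + (4 - 1) + (12 - 1) + (8 - 1) + (4 - 1))
nu = 8 + 3 + 11 + 7 + 3
nu = 32

32


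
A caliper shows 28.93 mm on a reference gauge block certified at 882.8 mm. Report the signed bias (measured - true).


Systematic error = measured - true
= 28.93 - 882.8
= -853.8700

-853.8700


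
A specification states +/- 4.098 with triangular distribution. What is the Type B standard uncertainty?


u_B = half_width / sqrt(6)
u_B = 4.098 / 2.4494897
u_B = 1.6730

1.6730


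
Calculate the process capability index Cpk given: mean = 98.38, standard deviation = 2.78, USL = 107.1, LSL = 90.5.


Cpu = (USL - mean) / (3*sigma) = (107.1 - 98.38) / (3*2.78) = 1.0456
Cpl = (mean - LSL) / (3*sigma) = (98.38 - 90.5) / (3*2.78) = 0.9448
Cpk = min(Cpu, Cpl) = 0.9448

0.9448


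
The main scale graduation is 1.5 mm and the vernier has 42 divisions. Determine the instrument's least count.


LC = MSD / n_div
= 1.5 / 42
= 0.0357

0.0357


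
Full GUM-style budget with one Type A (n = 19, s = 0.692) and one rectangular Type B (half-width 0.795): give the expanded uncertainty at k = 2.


u_A = s / sqrt(n) = 0.692 / sqrt(19) = 0.15875569
u_B = half_width / sqrt(3) = 0.795 / sqrt(3) = 0.45899346
uc = sqrt(u_A^2 + u_B^2) = sqrt(0.15875569^2 + 0.45899346^2) = 0.48567311
U = k * uc = 2 * 0.48567311
U = 0.9713

0.9713


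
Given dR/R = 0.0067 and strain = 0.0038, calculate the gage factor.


GF = (dR/R) / epsilon
= 0.0067 / 0.0038
= 1.7632

1.7632


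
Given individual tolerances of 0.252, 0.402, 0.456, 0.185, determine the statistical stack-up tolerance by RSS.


RSS = sqrt(0.252^2 + 0.402^2 + 0.456^2 + 0.185^2)
= sqrt(0.467269)
= 0.6836

0.6836


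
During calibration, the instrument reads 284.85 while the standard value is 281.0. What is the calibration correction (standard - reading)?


Correction = standard - reading
= 281.0 - 284.85
= -3.8500

-3.8500


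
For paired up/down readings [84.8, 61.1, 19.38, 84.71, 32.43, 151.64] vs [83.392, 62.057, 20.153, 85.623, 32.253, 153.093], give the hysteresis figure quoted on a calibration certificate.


|84.8 - 83.392| = 1.4080
|61.1 - 62.057| = 0.9570
|19.38 - 20.153| = 0.7730
|84.71 - 85.623| = 0.9130
|32.43 - 32.253| = 0.1770
|151.64 - 153.093| = 1.4530
hysteresis = max(diffs) = 1.4530

1.4530


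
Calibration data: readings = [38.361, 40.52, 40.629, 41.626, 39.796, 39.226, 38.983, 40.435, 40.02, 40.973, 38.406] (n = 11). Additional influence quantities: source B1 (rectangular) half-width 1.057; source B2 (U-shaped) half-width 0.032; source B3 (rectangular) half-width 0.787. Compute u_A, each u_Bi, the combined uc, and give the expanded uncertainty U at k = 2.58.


mean = (38.361 + 40.52 + 40.629 + 41.626 + 39.796 + 39.226 + 38.983 + 40.435 + 40.02 + 40.973 + 38.406) / 11 = 39.90681818
s = sqrt(sum((x - mean)^2)/(n-1)) = 1.0607968
u_A = s / sqrt(n) = 1.0607968 / sqrt(11) = 0.31984227
u_B1 = 1.057 / sqrt(3) = 0.61025923
u_B2 = 0.032 / sqrt(2) = 0.022627417
u_B3 = 0.787 / sqrt(3) = 0.45437466
uc = sqrt(0.31984227^2 + 0.61025923^2 + 0.022627417^2 + 0.45437466^2) = 0.82564141
U = k * uc = 2.58 * 0.82564141
U = 2.1302

2.1302


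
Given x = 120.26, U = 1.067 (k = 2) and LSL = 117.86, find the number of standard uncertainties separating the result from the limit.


u = U / k = 1.067 / 2 = 0.5335
margin = |LSL - x| = |117.86 - 120.26| = 2.4
z = margin / u = 2.4 / 0.5335
z = 4.4986

4.4986


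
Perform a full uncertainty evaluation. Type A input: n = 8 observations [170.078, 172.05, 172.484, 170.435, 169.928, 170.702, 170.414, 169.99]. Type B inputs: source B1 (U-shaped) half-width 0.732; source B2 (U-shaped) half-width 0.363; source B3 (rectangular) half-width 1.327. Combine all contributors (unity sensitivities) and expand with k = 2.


mean = (170.078 + 172.05 + 172.484 + 170.435 + 169.928 + 170.702 + 170.414 + 169.99) / 8 = 170.760125
s = sqrt(sum((x - mean)^2)/(n-1)) = 0.97212792
u_A = s / sqrt(n) = 0.97212792 / sqrt(8) = 0.34369912
u_B1 = 0.732 / sqrt(2) = 0.51760216
u_B2 = 0.363 / sqrt(2) = 0.25667976
u_B3 = 1.327 / sqrt(3) = 0.76614381
uc = sqrt(0.34369912^2 + 0.51760216^2 + 0.25667976^2 + 0.76614381^2) = 1.0192654
U = k * uc = 2 * 1.0192654
U = 2.0385

2.0385


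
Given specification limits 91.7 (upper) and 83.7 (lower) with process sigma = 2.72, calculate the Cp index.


Cp = (USL - LSL) / (6 * sigma)
= (91.7 - 83.7) / (6 * 2.72)
= 8.0000 / 16.3200
= 0.4902

0.4902


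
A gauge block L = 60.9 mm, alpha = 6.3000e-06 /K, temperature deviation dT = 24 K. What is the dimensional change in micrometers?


dL = L * alpha * dT
= 60.9 * 6.3000e-06 * 24
= 0.0092081 mm
dL_um = 0.0092081 * 1000 = 9.2081 um

9.2081


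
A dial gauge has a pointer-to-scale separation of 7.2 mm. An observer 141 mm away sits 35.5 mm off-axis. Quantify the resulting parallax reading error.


error = h * offset / d
= 7.2 * 35.5 / 141
= 1.8128

1.8128


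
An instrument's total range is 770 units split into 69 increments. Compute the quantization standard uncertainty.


resolution = range / divisions
resolution = 770 / 69 = 11.15942
u_res = resolution / (2*sqrt(3))
u_res = 11.15942 / 3.4641016
u_res = 3.2214

3.2214


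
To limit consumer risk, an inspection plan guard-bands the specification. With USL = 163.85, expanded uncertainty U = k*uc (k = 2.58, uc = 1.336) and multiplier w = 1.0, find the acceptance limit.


U = k * uc = 2.58 * 1.336 = 3.44688
guard band g = w * U = 1.0 * 3.44688 = 3.44688
AL = USL - g = 163.85 - 3.44688
AL = 160.4031

160.4031


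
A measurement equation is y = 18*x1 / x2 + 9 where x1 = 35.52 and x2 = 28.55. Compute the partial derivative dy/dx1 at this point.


y = 18*x1 / x2 + 9
dy/dx1 = 18/x2
Evaluate at x2 = 28.55: c1 = 18 / 28.55
c1 = 0.6305

0.6305


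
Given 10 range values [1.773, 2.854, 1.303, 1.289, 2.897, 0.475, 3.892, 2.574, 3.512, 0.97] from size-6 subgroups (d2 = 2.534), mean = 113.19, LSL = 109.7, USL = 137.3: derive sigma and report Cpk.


R_bar = (1.773 + 2.854 + 1.303 + 1.289 + 2.897 + 0.475 + 3.892 + 2.574 + 3.512 + 0.97) / 10 = 2.1539
sigma = R_bar / d2 = 2.1539 / 2.534 = 0.85
Cp = (USL - LSL)/(6*sigma) = (137.3 - 109.7)/(6*0.85) = 5.4118
Cpu = (137.3 - 113.19)/(3*0.85) = 9.4549
Cpl = (113.19 - 109.7)/(3*0.85) = 1.3686
Cpk = min(Cpu, Cpl) = 1.3686

1.3686


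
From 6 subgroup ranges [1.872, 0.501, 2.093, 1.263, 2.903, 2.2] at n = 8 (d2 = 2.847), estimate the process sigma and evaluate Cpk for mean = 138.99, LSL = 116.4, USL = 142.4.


R_bar = (1.872 + 0.501 + 2.093 + 1.263 + 2.903 + 2.2) / 6 = 1.8053333
sigma = R_bar / d2 = 1.8053333 / 2.847 = 0.63411777
Cp = (USL - LSL)/(6*sigma) = (142.4 - 116.4)/(6*0.63411777) = 6.8336
Cpu = (142.4 - 138.99)/(3*0.63411777) = 1.7925
Cpl = (138.99 - 116.4)/(3*0.63411777) = 11.8748
Cpk = min(Cpu, Cpl) = 1.7925

1.7925


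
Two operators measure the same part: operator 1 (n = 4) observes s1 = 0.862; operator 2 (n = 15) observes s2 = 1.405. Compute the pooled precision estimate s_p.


s_p = sqrt(((n1-1)*s1^2 + (n2-1)*s2^2) / (n1+n2-2))
numerator = (4-1)*0.862^2 + (15-1)*1.405^2 = 2.229132 + 27.63635 = 29.865482
denominator = 4 + 15 - 2 = 17
s_p^2 = 29.865482 / 17 = 1.7567931
s_p = sqrt(1.7567931) = 1.3254

1.3254


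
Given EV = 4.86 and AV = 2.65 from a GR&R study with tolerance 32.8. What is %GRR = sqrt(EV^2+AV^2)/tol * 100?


GRR = sqrt(EV^2 + AV^2) = sqrt(4.86^2 + 2.65^2) = 5.5355307
%GRR = GRR / tol * 100 = 5.5355307 / 32.8 * 100
%GRR = 16.8766

16.8766


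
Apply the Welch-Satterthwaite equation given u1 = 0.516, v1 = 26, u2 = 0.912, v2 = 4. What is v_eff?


uc = sqrt(u1^2 + u2^2) = sqrt(0.516^2 + 0.912^2) = 1.047855
v_eff = uc^4 / (u1^4/v1 + u2^4/v2)
= 1.047855^4 / (0.516^4/26 + 0.912^4/4)
= 1.2056042 / 0.17567615
v_eff = 6.8627

6.8627


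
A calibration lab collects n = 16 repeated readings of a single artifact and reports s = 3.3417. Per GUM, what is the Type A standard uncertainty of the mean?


u_A = s / sqrt(n)
u_A = 3.3417 / sqrt(16)
u_A = 3.3417 / 4
u_A = 0.8354

0.8354


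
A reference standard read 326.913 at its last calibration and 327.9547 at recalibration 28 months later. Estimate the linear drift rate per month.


rate = (v2 - v1) / months
= (327.9547 - 326.913) / 28
= 1.0417 / 28
= 0.0372

0.0372


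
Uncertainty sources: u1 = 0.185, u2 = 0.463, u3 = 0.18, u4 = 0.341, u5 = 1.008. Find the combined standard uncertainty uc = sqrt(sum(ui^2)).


uc = sqrt(0.185^2 + 0.463^2 + 0.18^2 + 0.341^2 + 1.008^2)
uc = sqrt(1.413339)
uc = 1.1888

1.1888


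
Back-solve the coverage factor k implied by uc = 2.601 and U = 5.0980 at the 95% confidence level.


k = U / uc
k = 5.0980 / 2.601
k = 1.96

1.96


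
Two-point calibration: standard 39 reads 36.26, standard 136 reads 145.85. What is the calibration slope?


slope = (y2 - y1) / (x2 - x1)
= (145.85 - 36.26) / (136 - 39)
= 109.5900 / 97
= 1.1298

1.1298


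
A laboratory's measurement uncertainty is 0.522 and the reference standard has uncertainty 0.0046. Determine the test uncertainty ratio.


TUR = u_lab / u_ref
= 0.522 / 0.0046
= 113.4783

113.4783


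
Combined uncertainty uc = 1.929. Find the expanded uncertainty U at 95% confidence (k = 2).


U = k * uc
U = 2 * 1.929
U = 3.8580

3.8580


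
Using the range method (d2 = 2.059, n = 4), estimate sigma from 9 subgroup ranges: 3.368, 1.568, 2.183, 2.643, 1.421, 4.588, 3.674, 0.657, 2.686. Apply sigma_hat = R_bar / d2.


R_bar = (3.368 + 1.568 + 2.183 + 2.643 + 1.421 + 4.588 + 3.674 + 0.657 + 2.686) / 9
R_bar = 22.788 / 9 = 2.532
sigma_hat = R_bar / d2 = 2.532 / 2.059 = 1.2297

1.2297


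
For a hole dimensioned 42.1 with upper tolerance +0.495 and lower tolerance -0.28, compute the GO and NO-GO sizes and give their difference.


GO = nominal - lower_tol (smallest hole = maximum material condition)
GO = 42.1 - 0.28 = 41.82
NO-GO = nominal + upper_tol (largest hole = least material condition)
NO-GO = 42.1 + 0.495 = 42.595
spread = NO-GO - GO = 42.595 - 41.82 = 0.7750

0.7750


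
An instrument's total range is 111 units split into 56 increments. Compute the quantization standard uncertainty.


resolution = range / divisions
resolution = 111 / 56 = 1.9821429
u_res = resolution / (2*sqrt(3))
u_res = 1.9821429 / 3.4641016
u_res = 0.5722

0.5722


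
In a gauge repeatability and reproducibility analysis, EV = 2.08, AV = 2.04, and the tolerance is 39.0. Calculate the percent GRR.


GRR = sqrt(EV^2 + AV^2) = sqrt(2.08^2 + 2.04^2) = 2.9134172
%GRR = GRR / tol * 100 = 2.9134172 / 39.0 * 100
%GRR = 7.4703

7.4703


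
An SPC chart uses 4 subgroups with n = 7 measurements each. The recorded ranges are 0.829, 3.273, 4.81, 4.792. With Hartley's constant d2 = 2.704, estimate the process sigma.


R_bar = (0.829 + 3.273 + 4.81 + 4.792) / 4
R_bar = 13.704 / 4 = 3.426
sigma_hat = R_bar / d2 = 3.426 / 2.704 = 1.2670

1.2670


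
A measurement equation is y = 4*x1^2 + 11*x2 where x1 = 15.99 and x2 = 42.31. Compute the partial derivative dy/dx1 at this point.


y = 4*x1^2 + 11*x2
dy/dx1 = 2*4*x1
Evaluate at x1 = 15.99: c1 = 8 * 15.99
c1 = 127.9200

127.9200


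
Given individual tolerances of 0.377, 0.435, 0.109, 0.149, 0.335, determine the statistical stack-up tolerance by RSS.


RSS = sqrt(0.377^2 + 0.435^2 + 0.109^2 + 0.149^2 + 0.335^2)
= sqrt(0.477661)
= 0.6911

0.6911


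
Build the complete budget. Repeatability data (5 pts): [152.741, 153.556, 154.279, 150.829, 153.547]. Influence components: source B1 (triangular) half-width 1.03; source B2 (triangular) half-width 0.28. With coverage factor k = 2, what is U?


mean = (152.741 + 153.556 + 154.279 + 150.829 + 153.547) / 5 = 152.9904
s = sqrt(sum((x - mean)^2)/(n-1)) = 1.325146
u_A = s / sqrt(n) = 1.325146 / sqrt(5) = 0.59262331
u_B1 = 1.03 / sqrt(6) = 0.42049574
u_B2 = 0.28 / sqrt(6) = 0.11430952
uc = sqrt(0.59262331^2 + 0.42049574^2 + 0.11430952^2) = 0.73558529
U = k * uc = 2 * 0.73558529
U = 1.4712

1.4712


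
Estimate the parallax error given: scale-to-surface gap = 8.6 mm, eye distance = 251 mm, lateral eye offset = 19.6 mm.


error = h * offset / d
= 8.6 * 19.6 / 251
= 0.6716

0.6716


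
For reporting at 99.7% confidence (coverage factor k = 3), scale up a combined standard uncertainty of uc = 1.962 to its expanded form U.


U = k * uc
U = 3 * 1.962
U = 5.8860

5.8860


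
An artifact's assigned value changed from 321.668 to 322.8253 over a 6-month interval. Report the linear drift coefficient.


rate = (v2 - v1) / months
= (322.8253 - 321.668) / 6
= 1.1573 / 6
= 0.1929

0.1929


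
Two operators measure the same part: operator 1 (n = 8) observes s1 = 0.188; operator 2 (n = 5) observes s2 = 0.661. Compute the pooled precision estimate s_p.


s_p = sqrt(((n1-1)*s1^2 + (n2-1)*s2^2) / (n1+n2-2))
numerator = (8-1)*0.188^2 + (5-1)*0.661^2 = 0.247408 + 1.747684 = 1.995092
denominator = 8 + 5 - 2 = 11
s_p^2 = 1.995092 / 11 = 0.181372
s_p = sqrt(0.181372) = 0.4259

0.4259


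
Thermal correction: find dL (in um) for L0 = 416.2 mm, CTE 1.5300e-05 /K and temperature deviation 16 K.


dL = L * alpha * dT
= 416.2 * 1.5300e-05 * 16
= 0.1018858 mm
dL_um = 0.1018858 * 1000 = 101.8858 um

101.8858


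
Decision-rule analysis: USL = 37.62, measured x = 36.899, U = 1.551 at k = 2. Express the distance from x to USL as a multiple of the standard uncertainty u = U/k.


u = U / k = 1.551 / 2 = 0.7755
margin = |USL - x| = |37.62 - 36.899| = 0.721
z = margin / u = 0.721 / 0.7755
z = 0.9297

0.9297


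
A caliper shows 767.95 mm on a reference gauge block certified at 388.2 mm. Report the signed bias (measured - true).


Systematic error = measured - true
= 767.95 - 388.2
= 379.7500

379.7500


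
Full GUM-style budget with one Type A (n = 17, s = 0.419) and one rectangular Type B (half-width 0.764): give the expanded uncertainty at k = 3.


u_A = s / sqrt(n) = 0.419 / sqrt(17) = 0.10162243
u_B = half_width / sqrt(3) = 0.764 / sqrt(3) = 0.44109561
uc = sqrt(u_A^2 + u_B^2) = sqrt(0.10162243^2 + 0.44109561^2) = 0.45265048
U = k * uc = 3 * 0.45265048
U = 1.3580

1.3580


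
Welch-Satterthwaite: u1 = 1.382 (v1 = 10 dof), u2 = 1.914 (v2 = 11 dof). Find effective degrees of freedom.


uc = sqrt(u1^2 + u2^2) = sqrt(1.382^2 + 1.914^2) = 2.360788
v_eff = uc^4 / (u1^4/v1 + u2^4/v2)
= 2.360788^4 / (1.382^4/10 + 1.914^4/11)
= 31.061896 / 1.5848237
v_eff = 19.5996

19.5996


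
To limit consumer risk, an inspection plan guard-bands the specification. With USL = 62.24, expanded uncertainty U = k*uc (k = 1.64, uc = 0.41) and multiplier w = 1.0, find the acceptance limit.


U = k * uc = 1.64 * 0.41 = 0.6724
guard band g = w * U = 1.0 * 0.6724 = 0.6724
AL = USL - g = 62.24 - 0.6724
AL = 61.5676

61.5676


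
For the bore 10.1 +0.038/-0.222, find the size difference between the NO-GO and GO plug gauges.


GO = nominal - lower_tol (smallest hole = maximum material condition)
GO = 10.1 - 0.222 = 9.878
NO-GO = nominal + upper_tol (largest hole = least material condition)
NO-GO = 10.1 + 0.038 = 10.138
spread = NO-GO - GO = 10.138 - 9.878 = 0.2600

0.2600


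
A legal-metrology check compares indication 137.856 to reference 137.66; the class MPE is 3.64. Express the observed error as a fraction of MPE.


e = indication - reference = 137.856 - 137.66 = 0.1960
|e| = 0.1960
ratio = |e| / MPE = 0.1960 / 3.64
ratio = 0.0538

0.0538


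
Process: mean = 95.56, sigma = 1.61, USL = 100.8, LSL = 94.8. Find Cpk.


Cpu = (USL - mean) / (3*sigma) = (100.8 - 95.56) / (3*1.61) = 1.0849
Cpl = (mean - LSL) / (3*sigma) = (95.56 - 94.8) / (3*1.61) = 0.1573
Cpk = min(Cpu, Cpl) = 0.1573

0.1573


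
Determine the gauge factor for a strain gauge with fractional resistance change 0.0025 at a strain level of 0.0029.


GF = (dR/R) / epsilon
= 0.0025 / 0.0029
= 0.8621

0.8621


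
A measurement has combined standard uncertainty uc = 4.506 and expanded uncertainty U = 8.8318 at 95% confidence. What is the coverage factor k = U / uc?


k = U / uc
k = 8.8318 / 4.506
k = 1.96

1.96


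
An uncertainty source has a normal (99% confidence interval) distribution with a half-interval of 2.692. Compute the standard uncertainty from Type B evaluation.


u_B = half_width / 2.576
u_B = 2.692 / 2.576
u_B = 1.0450

1.0450


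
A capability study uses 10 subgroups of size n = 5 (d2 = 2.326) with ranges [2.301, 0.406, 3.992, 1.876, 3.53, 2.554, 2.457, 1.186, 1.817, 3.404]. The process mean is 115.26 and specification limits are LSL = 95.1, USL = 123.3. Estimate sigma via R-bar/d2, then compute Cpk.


R_bar = (2.301 + 0.406 + 3.992 + 1.876 + 3.53 + 2.554 + 2.457 + 1.186 + 1.817 + 3.404) / 10 = 2.3523
sigma = R_bar / d2 = 2.3523 / 2.326 = 1.011307
Cp = (USL - LSL)/(6*sigma) = (123.3 - 95.1)/(6*1.011307) = 4.6475
Cpu = (123.3 - 115.26)/(3*1.011307) = 2.6500
Cpl = (115.26 - 95.1)/(3*1.011307) = 6.6449
Cpk = min(Cpu, Cpl) = 2.6500

2.6500


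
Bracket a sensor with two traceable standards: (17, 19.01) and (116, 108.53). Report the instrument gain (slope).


slope = (y2 - y1) / (x2 - x1)
= (108.53 - 19.01) / (116 - 17)
= 89.5200 / 99
= 0.9042

0.9042


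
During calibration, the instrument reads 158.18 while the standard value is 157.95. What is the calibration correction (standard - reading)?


Correction = standard - reading
= 157.95 - 158.18
= -0.2300

-0.2300


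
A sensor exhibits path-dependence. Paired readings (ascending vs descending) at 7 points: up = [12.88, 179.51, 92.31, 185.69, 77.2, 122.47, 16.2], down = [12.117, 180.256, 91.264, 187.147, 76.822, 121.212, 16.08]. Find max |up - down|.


|12.88 - 12.117| = 0.7630
|179.51 - 180.256| = 0.7460
|92.31 - 91.264| = 1.0460
|185.69 - 187.147| = 1.4570
|77.2 - 76.822| = 0.3780
|122.47 - 121.212| = 1.2580
|16.2 - 16.08| = 0.1200
hysteresis = max(diffs) = 1.4570

1.4570


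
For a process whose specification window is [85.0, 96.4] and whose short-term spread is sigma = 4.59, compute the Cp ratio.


Cp = (USL - LSL) / (6 * sigma)
= (96.4 - 85.0) / (6 * 4.59)
= 11.4000 / 27.5400
= 0.4139

0.4139


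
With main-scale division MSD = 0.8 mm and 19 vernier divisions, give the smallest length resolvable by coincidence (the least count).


LC = MSD / n_div
= 0.8 / 19
= 0.0421

0.0421


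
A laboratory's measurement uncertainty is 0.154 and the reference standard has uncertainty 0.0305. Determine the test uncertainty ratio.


TUR = u_lab / u_ref
= 0.154 / 0.0305
= 5.0492

5.0492


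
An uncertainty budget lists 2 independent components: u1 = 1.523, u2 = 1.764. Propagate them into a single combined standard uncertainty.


uc = sqrt(1.523^2 + 1.764^2)
uc = sqrt(5.431225)
uc = 2.3305

2.3305


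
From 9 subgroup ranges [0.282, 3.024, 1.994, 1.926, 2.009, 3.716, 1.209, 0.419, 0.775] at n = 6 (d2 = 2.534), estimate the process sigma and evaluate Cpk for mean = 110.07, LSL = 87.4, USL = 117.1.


R_bar = (0.282 + 3.024 + 1.994 + 1.926 + 2.009 + 3.716 + 1.209 + 0.419 + 0.775) / 9 = 1.706
sigma = R_bar / d2 = 1.706 / 2.534 = 0.67324388
Cp = (USL - LSL)/(6*sigma) = (117.1 - 87.4)/(6*0.67324388) = 7.3525
Cpu = (117.1 - 110.07)/(3*0.67324388) = 3.4807
Cpl = (110.07 - 87.4)/(3*0.67324388) = 11.2243
Cpk = min(Cpu, Cpl) = 3.4807

3.4807


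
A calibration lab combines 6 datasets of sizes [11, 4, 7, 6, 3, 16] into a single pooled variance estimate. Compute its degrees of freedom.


nu = sum_i (n_i - 1)
nu = ((11 - 1) + (4 - 1) + (7 - 1) + (6 - 1) + (3 - 1) + (16 - 1))
nu = 10 + 3 + 6 + 5 + 2 + 15
nu = 41

41


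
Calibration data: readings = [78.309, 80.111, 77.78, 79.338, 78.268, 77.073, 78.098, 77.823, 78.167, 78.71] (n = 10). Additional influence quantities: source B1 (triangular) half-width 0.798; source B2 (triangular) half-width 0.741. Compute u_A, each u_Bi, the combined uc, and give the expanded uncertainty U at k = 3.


mean = (78.309 + 80.111 + 77.78 + 79.338 + 78.268 + 77.073 + 78.098 + 77.823 + 78.167 + 78.71) / 10 = 78.3677
s = sqrt(sum((x - mean)^2)/(n-1)) = 0.8526096
u_A = s / sqrt(n) = 0.8526096 / sqrt(10) = 0.26961883
u_B1 = 0.798 / sqrt(6) = 0.32578214
u_B2 = 0.741 / sqrt(6) = 0.30251198
uc = sqrt(0.26961883^2 + 0.32578214^2 + 0.30251198^2) = 0.51994405
U = k * uc = 3 * 0.51994405
U = 1.5598

1.5598


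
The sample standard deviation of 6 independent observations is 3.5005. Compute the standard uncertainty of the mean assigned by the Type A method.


u_A = s / sqrt(n)
u_A = 3.5005 / sqrt(6)
u_A = 3.5005 / 2.4494897
u_A = 1.4291

1.4291


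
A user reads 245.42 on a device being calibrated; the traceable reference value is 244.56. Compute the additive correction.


Correction = standard - reading
= 244.56 - 245.42
= -0.8600

-0.8600


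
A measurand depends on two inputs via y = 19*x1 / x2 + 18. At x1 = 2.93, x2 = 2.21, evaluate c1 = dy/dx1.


y = 19*x1 / x2 + 18
dy/dx1 = 19/x2
Evaluate at x2 = 2.21: c1 = 19 / 2.21
c1 = 8.5973

8.5973


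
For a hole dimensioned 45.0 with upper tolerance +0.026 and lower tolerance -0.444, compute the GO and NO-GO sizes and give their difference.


GO = nominal - lower_tol (smallest hole = maximum material condition)
GO = 45.0 - 0.444 = 44.556
NO-GO = nominal + upper_tol (largest hole = least material condition)
NO-GO = 45.0 + 0.026 = 45.026
spread = NO-GO - GO = 45.026 - 44.556 = 0.4700

0.4700


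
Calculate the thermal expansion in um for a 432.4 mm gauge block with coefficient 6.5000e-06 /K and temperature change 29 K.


dL = L * alpha * dT
= 432.4 * 6.5000e-06 * 29
= 0.0815074 mm
dL_um = 0.0815074 * 1000 = 81.5074 um

81.5074


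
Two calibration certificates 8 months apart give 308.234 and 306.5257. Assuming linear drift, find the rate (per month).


rate = (v2 - v1) / months
= (306.5257 - 308.234) / 8
= -1.7083 / 8
= -0.2135

-0.2135


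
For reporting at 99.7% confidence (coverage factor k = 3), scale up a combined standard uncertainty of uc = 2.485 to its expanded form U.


U = k * uc
U = 3 * 2.485
U = 7.4550

7.4550


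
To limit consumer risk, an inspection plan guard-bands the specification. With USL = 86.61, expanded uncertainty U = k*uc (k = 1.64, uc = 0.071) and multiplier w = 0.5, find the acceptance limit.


U = k * uc = 1.64 * 0.071 = 0.11644
guard band g = w * U = 0.5 * 0.11644 = 0.05822
AL = USL - g = 86.61 - 0.05822
AL = 86.5518

86.5518


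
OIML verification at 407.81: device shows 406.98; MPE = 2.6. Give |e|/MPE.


e = indication - reference = 406.98 - 407.81 = -0.8300
|e| = 0.8300
ratio = |e| / MPE = 0.8300 / 2.6
ratio = 0.3192

0.3192


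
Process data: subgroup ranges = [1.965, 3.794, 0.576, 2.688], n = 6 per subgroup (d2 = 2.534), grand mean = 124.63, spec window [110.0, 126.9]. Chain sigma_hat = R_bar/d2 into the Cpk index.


R_bar = (1.965 + 3.794 + 0.576 + 2.688) / 4 = 2.25575
sigma = R_bar / d2 = 2.25575 / 2.534 = 0.89019337
Cp = (USL - LSL)/(6*sigma) = (126.9 - 110.0)/(6*0.89019337) = 3.1641
Cpu = (126.9 - 124.63)/(3*0.89019337) = 0.8500
Cpl = (124.63 - 110.0)/(3*0.89019337) = 5.4782
Cpk = min(Cpu, Cpl) = 0.8500

0.8500


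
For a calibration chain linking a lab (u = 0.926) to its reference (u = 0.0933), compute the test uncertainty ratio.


TUR = u_lab / u_ref
= 0.926 / 0.0933
= 9.9250

9.9250


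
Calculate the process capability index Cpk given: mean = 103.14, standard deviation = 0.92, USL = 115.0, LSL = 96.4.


Cpu = (USL - mean) / (3*sigma) = (115.0 - 103.14) / (3*0.92) = 4.2971
Cpl = (mean - LSL) / (3*sigma) = (103.14 - 96.4) / (3*0.92) = 2.4420
Cpk = min(Cpu, Cpl) = 2.4420

2.4420


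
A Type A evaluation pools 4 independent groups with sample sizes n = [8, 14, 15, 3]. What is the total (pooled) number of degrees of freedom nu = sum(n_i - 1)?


nu = sum_i (n_i - 1)
nu = ((8 - 1) + (14 - 1) + (15 - 1) + (3 - 1))
nu = 7 + 13 + 14 + 2
nu = 36

36


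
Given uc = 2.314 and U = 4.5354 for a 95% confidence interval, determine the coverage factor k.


k = U / uc
k = 4.5354 / 2.314
k = 1.96

1.96


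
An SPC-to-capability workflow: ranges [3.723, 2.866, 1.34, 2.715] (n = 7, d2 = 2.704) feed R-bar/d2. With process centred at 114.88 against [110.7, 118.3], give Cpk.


R_bar = (3.723 + 2.866 + 1.34 + 2.715) / 4 = 2.661
sigma = R_bar / d2 = 2.661 / 2.704 = 0.98409763
Cp = (USL - LSL)/(6*sigma) = (118.3 - 110.7)/(6*0.98409763) = 1.2871
Cpu = (118.3 - 114.88)/(3*0.98409763) = 1.1584
Cpl = (114.88 - 110.7)/(3*0.98409763) = 1.4158
Cpk = min(Cpu, Cpl) = 1.1584

1.1584


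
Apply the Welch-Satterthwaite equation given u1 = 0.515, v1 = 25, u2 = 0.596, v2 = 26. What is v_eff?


uc = sqrt(u1^2 + u2^2) = sqrt(0.515^2 + 0.596^2) = 0.78768077
v_eff = uc^4 / (u1^4/v1 + u2^4/v2)
= 0.78768077^4 / (0.515^4/25 + 0.596^4/26)
= 0.38494703 / 0.0076667877
v_eff = 50.2097

50.2097


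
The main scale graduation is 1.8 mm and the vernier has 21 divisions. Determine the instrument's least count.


LC = MSD / n_div
= 1.8 / 21
= 0.0857

0.0857


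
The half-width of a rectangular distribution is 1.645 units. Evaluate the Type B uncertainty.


u_B = half_width / sqrt(3)
u_B = 1.645 / 1.7320508
u_B = 0.9497

0.9497


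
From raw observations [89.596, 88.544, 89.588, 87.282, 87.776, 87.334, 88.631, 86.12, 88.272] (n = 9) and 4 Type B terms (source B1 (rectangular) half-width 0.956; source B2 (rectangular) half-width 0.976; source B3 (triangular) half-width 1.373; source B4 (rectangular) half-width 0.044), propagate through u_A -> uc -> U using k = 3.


mean = (89.596 + 88.544 + 89.588 + 87.282 + 87.776 + 87.334 + 88.631 + 86.12 + 88.272) / 9 = 88.127
s = sqrt(sum((x - mean)^2)/(n-1)) = 1.1311242
u_A = s / sqrt(n) = 1.1311242 / sqrt(9) = 0.3770414
u_B1 = 0.956 / sqrt(3) = 0.55194686
u_B2 = 0.976 / sqrt(3) = 0.56349386
u_B3 = 1.373 / sqrt(6) = 0.5605249
u_B4 = 0.044 / sqrt(3) = 0.025403412
uc = sqrt(0.3770414^2 + 0.55194686^2 + 0.56349386^2 + 0.5605249^2 + 0.025403412^2) = 1.0388284
U = k * uc = 3 * 1.0388284
U = 3.1165

3.1165


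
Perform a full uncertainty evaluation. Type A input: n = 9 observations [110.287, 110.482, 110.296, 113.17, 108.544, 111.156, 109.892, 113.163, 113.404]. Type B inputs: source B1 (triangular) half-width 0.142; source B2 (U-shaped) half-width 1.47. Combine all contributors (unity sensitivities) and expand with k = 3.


mean = (110.287 + 110.482 + 110.296 + 113.17 + 108.544 + 111.156 + 109.892 + 113.163 + 113.404) / 9 = 111.1548889
s = sqrt(sum((x - mean)^2)/(n-1)) = 1.7141694
u_A = s / sqrt(n) = 1.7141694 / sqrt(9) = 0.5713898
u_B1 = 0.142 / sqrt(6) = 0.057971257
u_B2 = 1.47 / sqrt(2) = 1.039447
uc = sqrt(0.5713898^2 + 0.057971257^2 + 1.039447^2) = 1.1875593
U = k * uc = 3 * 1.1875593
U = 3.5627

3.5627


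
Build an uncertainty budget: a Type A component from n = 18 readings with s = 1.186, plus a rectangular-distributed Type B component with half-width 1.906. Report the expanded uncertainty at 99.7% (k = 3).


u_A = s / sqrt(n) = 1.186 / sqrt(18) = 0.27954288
u_B = half_width / sqrt(3) = 1.906 / sqrt(3) = 1.1004296
uc = sqrt(u_A^2 + u_B^2) = sqrt(0.27954288^2 + 1.1004296^2) = 1.1353808
U = k * uc = 3 * 1.1353808
U = 3.4061

3.4061


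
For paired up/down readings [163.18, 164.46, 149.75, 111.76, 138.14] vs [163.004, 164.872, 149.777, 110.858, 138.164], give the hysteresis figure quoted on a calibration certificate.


|163.18 - 163.004| = 0.1760
|164.46 - 164.872| = 0.4120
|149.75 - 149.777| = 0.0270
|111.76 - 110.858| = 0.9020
|138.14 - 138.164| = 0.0240
hysteresis = max(diffs) = 0.9020

0.9020


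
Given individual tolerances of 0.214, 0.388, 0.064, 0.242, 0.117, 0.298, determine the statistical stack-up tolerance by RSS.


RSS = sqrt(0.214^2 + 0.388^2 + 0.064^2 + 0.242^2 + 0.117^2 + 0.298^2)
= sqrt(0.361493)
= 0.6012

0.6012


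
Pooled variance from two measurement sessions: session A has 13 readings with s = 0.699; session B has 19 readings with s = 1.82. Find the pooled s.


s_p = sqrt(((n1-1)*s1^2 + (n2-1)*s2^2) / (n1+n2-2))
numerator = (13-1)*0.699^2 + (19-1)*1.82^2 = 5.863212 + 59.6232 = 65.486412
denominator = 13 + 19 - 2 = 30
s_p^2 = 65.486412 / 30 = 2.1828804
s_p = sqrt(2.1828804) = 1.4775

1.4775


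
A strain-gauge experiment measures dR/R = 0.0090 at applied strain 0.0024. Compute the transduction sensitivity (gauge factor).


GF = (dR/R) / epsilon
= 0.0090 / 0.0024
= 3.7500

3.7500


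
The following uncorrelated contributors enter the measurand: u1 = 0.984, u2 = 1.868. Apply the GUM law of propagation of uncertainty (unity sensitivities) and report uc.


uc = sqrt(0.984^2 + 1.868^2)
uc = sqrt(4.45768)
uc = 2.1113

2.1113


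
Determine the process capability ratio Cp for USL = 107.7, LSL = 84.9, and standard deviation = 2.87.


Cp = (USL - LSL) / (6 * sigma)
= (107.7 - 84.9) / (6 * 2.87)
= 22.8000 / 17.2200
= 1.3240

1.3240


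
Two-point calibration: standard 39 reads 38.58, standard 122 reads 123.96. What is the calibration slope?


slope = (y2 - y1) / (x2 - x1)
= (123.96 - 38.58) / (122 - 39)
= 85.3800 / 83
= 1.0287

1.0287


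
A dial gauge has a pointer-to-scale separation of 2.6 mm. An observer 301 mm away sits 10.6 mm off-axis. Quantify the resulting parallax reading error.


error = h * offset / d
= 2.6 * 10.6 / 301
= 0.0916

0.0916
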